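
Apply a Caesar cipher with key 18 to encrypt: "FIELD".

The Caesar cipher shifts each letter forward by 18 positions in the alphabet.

Step 1: For each letter, shift forward by 18 positions (mod 26).
  F (position 5) -> position (5+18) mod 26 = 23 -> X
  I (position 8) -> position (8+18) mod 26 = 0 -> A
  E (position 4) -> position (4+18) mod 26 = 22 -> W
  L (position 11) -> position (11+18) mod 26 = 3 -> D
  D (position 3) -> position (3+18) mod 26 = 21 -> V
Result: XAWDV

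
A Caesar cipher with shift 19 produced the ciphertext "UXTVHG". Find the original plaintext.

Step 1: Reverse the shift by subtracting 19 from each letter position.
  U (position 20) -> position (20-19) mod 26 = 1 -> B
  X (position 23) -> position (23-19) mod 26 = 4 -> E
  T (position 19) -> position (19-19) mod 26 = 0 -> A
  V (position 21) -> position (21-19) mod 26 = 2 -> C
  H (position 7) -> position (7-19) mod 26 = 14 -> O
  G (position 6) -> position (6-19) mod 26 = 13 -> N
Decrypted message: BEACON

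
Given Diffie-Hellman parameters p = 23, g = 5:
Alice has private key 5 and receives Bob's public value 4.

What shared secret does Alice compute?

Step 1: s = B^a mod p = 4^5 mod 23.
  4^1 mod 23 = 4
  4^2 mod 23 = (4 * 4) mod 23 = 16
  4^3 mod 23 = (16 * 4) mod 23 = 18
  4^4 mod 23 = (18 * 4) mod 23 = 3
  4^5 mod 23 = (3 * 4) mod 23 = 12
Result: shared secret = 12.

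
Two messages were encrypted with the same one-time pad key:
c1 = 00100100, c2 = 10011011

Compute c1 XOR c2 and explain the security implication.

Step 1: c1 XOR c2 = (m1 XOR k) XOR (m2 XOR k).
Step 2: By XOR associativity/commutativity: = m1 XOR m2 XOR k XOR k = m1 XOR m2.
Step 3: 00100100 XOR 10011011 = 10111111 = 191.
Step 4: The key cancels out! An attacker learns m1 XOR m2 = 191, revealing the relationship between plaintexts.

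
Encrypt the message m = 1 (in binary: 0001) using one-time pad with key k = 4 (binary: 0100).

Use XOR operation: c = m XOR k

Step 1: Write out the XOR operation bit by bit:
  Message: 0001
  Key:     0100
  XOR:     0101
Step 2: Convert to decimal: 0101 = 5.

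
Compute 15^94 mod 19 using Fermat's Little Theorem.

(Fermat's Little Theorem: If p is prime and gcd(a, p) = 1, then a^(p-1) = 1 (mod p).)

Step 1: Since 19 is prime, by Fermat's Little Theorem: 15^18 = 1 (mod 19).
Step 2: Reduce exponent: 94 mod 18 = 4.
Step 3: So 15^94 = 15^4 (mod 19).
Step 4: 15^4 mod 19 = 9.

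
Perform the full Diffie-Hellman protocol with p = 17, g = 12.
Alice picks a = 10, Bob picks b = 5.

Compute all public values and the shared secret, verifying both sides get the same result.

Step 1: A = g^a mod p = 12^10 mod 17 = 9.
Step 2: B = g^b mod p = 12^5 mod 17 = 3.
Step 3: Alice computes s = B^a mod p = 3^10 mod 17 = 8.
Step 4: Bob computes s = A^b mod p = 9^5 mod 17 = 8.
Both sides agree: shared secret = 8.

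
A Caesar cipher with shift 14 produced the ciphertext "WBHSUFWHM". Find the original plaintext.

Step 1: Reverse the shift by subtracting 14 from each letter position.
  W (position 22) -> position (22-14) mod 26 = 8 -> I
  B (position 1) -> position (1-14) mod 26 = 13 -> N
  H (position 7) -> position (7-14) mod 26 = 19 -> T
  S (position 18) -> position (18-14) mod 26 = 4 -> E
  U (position 20) -> position (20-14) mod 26 = 6 -> G
  F (position 5) -> position (5-14) mod 26 = 17 -> R
  W (position 22) -> position (22-14) mod 26 = 8 -> I
  H (position 7) -> position (7-14) mod 26 = 19 -> T
  M (position 12) -> position (12-14) mod 26 = 24 -> Y
Decrypted message: INTEGRITY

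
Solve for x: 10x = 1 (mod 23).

Step 1: We need x such that 10 * x = 1 (mod 23).
Step 2: Using the extended Euclidean algorithm or trial:
  10 * 7 = 70 = 3 * 23 + 1.
Step 3: Since 70 mod 23 = 1, the inverse is x = 7.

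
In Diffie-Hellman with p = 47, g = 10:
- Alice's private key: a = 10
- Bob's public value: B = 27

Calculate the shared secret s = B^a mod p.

Step 1: s = B^a mod p = 27^10 mod 47.
  27^1 mod 47 = 27
  27^2 mod 47 = (27 * 27) mod 47 = 24
  27^3 mod 47 = (24 * 27) mod 47 = 37
  27^4 mod 47 = (37 * 27) mod 47 = 12
  27^5 mod 47 = (12 * 27) mod 47 = 42
  27^6 mod 47 = (42 * 27) mod 47 = 6
  27^7 mod 47 = (6 * 27) mod 47 = 21
  27^8 mod 47 = (21 * 27) mod 47 = 3
  27^9 mod 47 = (3 * 27) mod 47 = 34
  27^10 mod 47 = (34 * 27) mod 47 = 25
Result: shared secret = 25.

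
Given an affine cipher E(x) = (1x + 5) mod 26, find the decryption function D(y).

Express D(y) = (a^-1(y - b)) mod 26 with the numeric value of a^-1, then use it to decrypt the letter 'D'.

Step 1: Find a^-1, the modular inverse of 1 mod 26.
Step 2: We need 1 * a^-1 = 1 (mod 26).
Step 3: 1 * 1 = 1 = 0 * 26 + 1, so a^-1 = 1.
Step 4: D(y) = 1(y - 5) mod 26.
Step 5: Apply to 'D' (y = 3): D(3) = 1 * (3 - 5) mod 26 = 1 * -2 mod 26 = 24 -> 'Y'.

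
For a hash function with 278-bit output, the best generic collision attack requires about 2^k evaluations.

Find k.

Step 1: The hash has a 278-bit output.
Step 2: Collision resistance means it should be infeasible to find any x != y with h(x) = h(y).
By the birthday bound, a generic collision search succeeds after about sqrt(2^278) = 2^(278/2) = 2^139 evaluations.
Step 3: Security level = 139 bits.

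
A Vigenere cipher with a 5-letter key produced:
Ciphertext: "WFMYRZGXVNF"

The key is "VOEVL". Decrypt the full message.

Step 1: Key 'VOEVL' has length 5. Extended key: VOEVLVOEVLV
Step 2: Decrypt each position:
  W(22) - V(21) = 1 = B
  F(5) - O(14) = 17 = R
  M(12) - E(4) = 8 = I
  Y(24) - V(21) = 3 = D
  R(17) - L(11) = 6 = G
  Z(25) - V(21) = 4 = E
  G(6) - O(14) = 18 = S
  X(23) - E(4) = 19 = T
  V(21) - V(21) = 0 = A
  N(13) - L(11) = 2 = C
  F(5) - V(21) = 10 = K
Plaintext: BRIDGESTACK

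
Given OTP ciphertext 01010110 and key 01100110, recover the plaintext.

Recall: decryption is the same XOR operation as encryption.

Step 1: XOR ciphertext with key:
  Ciphertext: 01010110
  Key:        01100110
  XOR:        00110000
Step 2: Plaintext = 00110000 = 48 in decimal.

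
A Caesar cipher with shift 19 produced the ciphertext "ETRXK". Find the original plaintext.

Step 1: Reverse the shift by subtracting 19 from each letter position.
  E (position 4) -> position (4-19) mod 26 = 11 -> L
  T (position 19) -> position (19-19) mod 26 = 0 -> A
  R (position 17) -> position (17-19) mod 26 = 24 -> Y
  X (position 23) -> position (23-19) mod 26 = 4 -> E
  K (position 10) -> position (10-19) mod 26 = 17 -> R
Decrypted message: LAYER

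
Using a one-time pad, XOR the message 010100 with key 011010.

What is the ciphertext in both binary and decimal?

Step 1: Write out the XOR operation bit by bit:
  Message: 010100
  Key:     011010
  XOR:     001110
Step 2: Convert to decimal: 001110 = 14.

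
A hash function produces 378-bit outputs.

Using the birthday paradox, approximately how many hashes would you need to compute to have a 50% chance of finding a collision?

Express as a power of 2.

Step 1: The birthday paradox gives collision probability ~50% after sqrt(2^n) = 2^(n/2) hashes.
Step 2: For 378-bit output: 2^(378/2) = 2^189.
Step 3: Approximately 2^189 hash computations needed.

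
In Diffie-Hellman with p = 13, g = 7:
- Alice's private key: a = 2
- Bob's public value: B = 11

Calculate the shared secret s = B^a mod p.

Step 1: s = B^a mod p = 11^2 mod 13.
  11^1 mod 13 = 11
  11^2 mod 13 = (11 * 11) mod 13 = 4
Result: shared secret = 4.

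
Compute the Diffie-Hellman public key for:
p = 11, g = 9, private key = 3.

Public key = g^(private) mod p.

Step 1: A = g^a mod p = 9^3 mod 11.
  9^1 mod 11 = 9
  9^2 mod 11 = (9 * 9) mod 11 = 4
  9^3 mod 11 = (4 * 9) mod 11 = 3
Result: A = 3.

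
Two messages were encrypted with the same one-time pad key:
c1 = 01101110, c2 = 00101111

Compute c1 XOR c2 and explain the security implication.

Step 1: c1 XOR c2 = (m1 XOR k) XOR (m2 XOR k).
Step 2: By XOR associativity/commutativity: = m1 XOR m2 XOR k XOR k = m1 XOR m2.
Step 3: 01101110 XOR 00101111 = 01000001 = 65.
Step 4: The key cancels out! An attacker learns m1 XOR m2 = 65, revealing the relationship between plaintexts.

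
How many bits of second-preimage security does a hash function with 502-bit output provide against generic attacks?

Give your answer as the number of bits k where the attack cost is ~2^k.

Step 1: The hash has a 502-bit output.
Step 2: Second-preimage resistance means: given a specific input x, it should be infeasible to find a different y with h(y) = h(x).
With a 502-bit output, a generic search for a second preimage costs about 2^502 evaluations (each trial matches the fixed target with probability 2^-502).
Step 3: Security level = 502 bits.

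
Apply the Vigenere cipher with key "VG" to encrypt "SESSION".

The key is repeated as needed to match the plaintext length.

Step 1: Repeat key to match plaintext length:
  Plaintext: SESSION
  Key:       VGVGVGV
Step 2: Encrypt each letter:
  S(18) + V(21) = (18+21) mod 26 = 13 = N
  E(4) + G(6) = (4+6) mod 26 = 10 = K
  S(18) + V(21) = (18+21) mod 26 = 13 = N
  S(18) + G(6) = (18+6) mod 26 = 24 = Y
  I(8) + V(21) = (8+21) mod 26 = 3 = D
  O(14) + G(6) = (14+6) mod 26 = 20 = U
  N(13) + V(21) = (13+21) mod 26 = 8 = I
Ciphertext: NKNYDUI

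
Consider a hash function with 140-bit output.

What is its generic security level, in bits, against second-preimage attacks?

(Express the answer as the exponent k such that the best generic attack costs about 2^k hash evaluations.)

Step 1: The hash has a 140-bit output.
Step 2: Second-preimage resistance means: given a specific input x, it should be infeasible to find a different y with h(y) = h(x).
With a 140-bit output, a generic search for a second preimage costs about 2^140 evaluations (each trial matches the fixed target with probability 2^-140).
Step 3: Security level = 140 bits.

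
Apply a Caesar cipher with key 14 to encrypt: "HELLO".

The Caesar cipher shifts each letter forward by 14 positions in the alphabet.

Step 1: For each letter, shift forward by 14 positions (mod 26).
  H (position 7) -> position (7+14) mod 26 = 21 -> V
  E (position 4) -> position (4+14) mod 26 = 18 -> S
  L (position 11) -> position (11+14) mod 26 = 25 -> Z
  L (position 11) -> position (11+14) mod 26 = 25 -> Z
  O (position 14) -> position (14+14) mod 26 = 2 -> C
Result: VSZZC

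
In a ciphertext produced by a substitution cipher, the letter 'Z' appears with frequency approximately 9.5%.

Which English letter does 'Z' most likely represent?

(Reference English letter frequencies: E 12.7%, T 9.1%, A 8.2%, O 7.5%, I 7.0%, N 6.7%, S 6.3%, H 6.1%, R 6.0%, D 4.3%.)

Step 1: The observed frequency is 9.5%.
Step 2: Compare with English frequencies:
  E: 12.7% (difference: 3.2%)
  T: 9.1% (difference: 0.4%) <-- closest
  A: 8.2% (difference: 1.3%)
  O: 7.5% (difference: 2.0%)
  I: 7.0% (difference: 2.5%)
  N: 6.7% (difference: 2.8%)
  S: 6.3% (difference: 3.2%)
  H: 6.1% (difference: 3.4%)
  R: 6.0% (difference: 3.5%)
  D: 4.3% (difference: 5.2%)
Step 3: 'Z' most likely represents 'T' (frequency 9.1%).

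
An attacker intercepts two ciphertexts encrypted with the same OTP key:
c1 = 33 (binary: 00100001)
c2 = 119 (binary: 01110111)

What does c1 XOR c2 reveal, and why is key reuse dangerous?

Step 1: c1 XOR c2 = (m1 XOR k) XOR (m2 XOR k).
Step 2: By XOR associativity/commutativity: = m1 XOR m2 XOR k XOR k = m1 XOR m2.
Step 3: 00100001 XOR 01110111 = 01010110 = 86.
Step 4: The key cancels out! An attacker learns m1 XOR m2 = 86, revealing the relationship between plaintexts.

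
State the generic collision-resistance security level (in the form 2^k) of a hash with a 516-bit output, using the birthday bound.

Step 1: The birthday paradox gives collision probability ~50% after sqrt(2^n) = 2^(n/2) hashes.
Step 2: For 516-bit output: 2^(516/2) = 2^258.
Step 3: Approximately 2^258 hash computations needed.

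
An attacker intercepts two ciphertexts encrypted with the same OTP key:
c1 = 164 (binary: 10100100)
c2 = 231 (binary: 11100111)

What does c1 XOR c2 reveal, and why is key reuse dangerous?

Step 1: c1 XOR c2 = (m1 XOR k) XOR (m2 XOR k).
Step 2: By XOR associativity/commutativity: = m1 XOR m2 XOR k XOR k = m1 XOR m2.
Step 3: 10100100 XOR 11100111 = 01000011 = 67.
Step 4: The key cancels out! An attacker learns m1 XOR m2 = 67, revealing the relationship between plaintexts.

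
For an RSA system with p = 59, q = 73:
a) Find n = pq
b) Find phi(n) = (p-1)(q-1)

Step 1: n = p * q = 59 * 73 = 4307.
Step 2: phi(n) = (p-1)(q-1) = 58 * 72 = 4176.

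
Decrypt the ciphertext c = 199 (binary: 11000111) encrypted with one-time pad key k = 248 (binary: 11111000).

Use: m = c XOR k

Step 1: XOR ciphertext with key:
  Ciphertext: 11000111
  Key:        11111000
  XOR:        00111111
Step 2: Plaintext = 00111111 = 63 in decimal.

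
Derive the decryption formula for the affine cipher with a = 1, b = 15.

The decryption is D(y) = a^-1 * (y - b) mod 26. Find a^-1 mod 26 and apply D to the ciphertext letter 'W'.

Step 1: Find a^-1, the modular inverse of 1 mod 26.
Step 2: We need 1 * a^-1 = 1 (mod 26).
Step 3: 1 * 1 = 1 = 0 * 26 + 1, so a^-1 = 1.
Step 4: D(y) = 1(y - 15) mod 26.
Step 5: Apply to 'W' (y = 22): D(22) = 1 * (22 - 15) mod 26 = 1 * 7 mod 26 = 7 -> 'H'.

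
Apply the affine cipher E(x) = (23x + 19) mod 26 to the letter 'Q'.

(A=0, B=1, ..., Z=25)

Step 1: Convert 'Q' to number: x = 16.
Step 2: E(16) = (23 * 16 + 19) mod 26 = 387 mod 26 = 23.
Step 3: Convert 23 back to letter: X.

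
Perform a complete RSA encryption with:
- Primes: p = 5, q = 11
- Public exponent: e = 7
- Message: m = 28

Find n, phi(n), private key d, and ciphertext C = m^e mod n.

Step 1: n = 5 * 11 = 55.
Step 2: phi(n) = (5-1)(11-1) = 4 * 10 = 40.
Step 3: Find d = 7^(-1) mod 40 = 23.
  Verify: 7 * 23 = 161 = 1 (mod 40).
Step 4: C = 28^7 mod 55 = 52.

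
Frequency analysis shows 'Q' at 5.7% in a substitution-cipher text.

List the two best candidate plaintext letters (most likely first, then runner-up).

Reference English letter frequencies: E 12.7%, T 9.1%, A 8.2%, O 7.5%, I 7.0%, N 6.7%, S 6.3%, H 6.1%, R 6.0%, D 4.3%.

Step 1: Observed frequency of 'Q' is 5.7%.
Step 2: Compute distances to each reference frequency and sort:
  R (6.0%): difference = 0.3% <-- BEST
  H (6.1%): difference = 0.4% <-- RUNNER-UP
  S (6.3%): difference = 0.6%
  N (6.7%): difference = 1.0%
  I (7.0%): difference = 1.3%
Step 3: Most likely is 'R' (6.0%, diff 0.3%); second most likely is 'H' (6.1%, diff 0.4%).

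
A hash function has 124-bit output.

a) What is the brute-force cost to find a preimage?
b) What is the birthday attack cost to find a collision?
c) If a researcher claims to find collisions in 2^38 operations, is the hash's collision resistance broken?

Step 1: Preimage resistance requires brute-force of 2^124 operations.
Step 2: Collision resistance (birthday bound) = 2^(124/2) = 2^62.
Step 3: The claimed attack costs 2^38 operations.
Step 4: Since 2^38 < 2^62, the claimed attack beats the generic birthday bound, so collision resistance is broken.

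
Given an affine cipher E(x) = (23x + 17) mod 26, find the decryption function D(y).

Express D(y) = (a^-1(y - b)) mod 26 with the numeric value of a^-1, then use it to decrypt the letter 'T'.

Step 1: Find a^-1, the modular inverse of 23 mod 26.
Step 2: We need 23 * a^-1 = 1 (mod 26).
Step 3: 23 * 17 = 391 = 15 * 26 + 1, so a^-1 = 17.
Step 4: D(y) = 17(y - 17) mod 26.
Step 5: Apply to 'T' (y = 19): D(19) = 17 * (19 - 17) mod 26 = 17 * 2 mod 26 = 8 -> 'I'.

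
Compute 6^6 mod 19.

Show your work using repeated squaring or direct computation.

Step 1: Compute 6^6 mod 19 step by step, reducing modulo 19 at each step.
  6^1 mod 19 = 6
  6^2 mod 19 = (6 * 6) mod 19 = 17
  6^3 mod 19 = (17 * 6) mod 19 = 7
  6^4 mod 19 = (7 * 6) mod 19 = 4
  6^5 mod 19 = (4 * 6) mod 19 = 5
  6^6 mod 19 = (5 * 6) mod 19 = 11
Step 2: Result = 11.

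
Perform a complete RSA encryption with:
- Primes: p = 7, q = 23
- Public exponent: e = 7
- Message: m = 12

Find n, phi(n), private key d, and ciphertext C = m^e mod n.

Step 1: n = 7 * 23 = 161.
Step 2: phi(n) = (7-1)(23-1) = 6 * 22 = 132.
Step 3: Find d = 7^(-1) mod 132 = 19.
  Verify: 7 * 19 = 133 = 1 (mod 132).
Step 4: C = 12^7 mod 161 = 131.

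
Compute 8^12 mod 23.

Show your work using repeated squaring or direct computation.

Step 1: Compute 8^12 mod 23 step by step, reducing modulo 23 at each step.
  8^1 mod 23 = 8
  8^2 mod 23 = (8 * 8) mod 23 = 18
  8^3 mod 23 = (18 * 8) mod 23 = 6
  8^4 mod 23 = (6 * 8) mod 23 = 2
  8^5 mod 23 = (2 * 8) mod 23 = 16
  8^6 mod 23 = (16 * 8) mod 23 = 13
  8^7 mod 23 = (13 * 8) mod 23 = 12
  8^8 mod 23 = (12 * 8) mod 23 = 4
  8^9 mod 23 = (4 * 8) mod 23 = 9
  8^10 mod 23 = (9 * 8) mod 23 = 3
  8^11 mod 23 = (3 * 8) mod 23 = 1
  8^12 mod 23 = (1 * 8) mod 23 = 8
Step 2: Result = 8.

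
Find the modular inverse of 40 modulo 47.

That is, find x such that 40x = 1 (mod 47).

Step 1: We need x such that 40 * x = 1 (mod 47).
Step 2: Using the extended Euclidean algorithm or trial:
  40 * 20 = 800 = 17 * 47 + 1.
Step 3: Since 800 mod 47 = 1, the inverse is x = 20.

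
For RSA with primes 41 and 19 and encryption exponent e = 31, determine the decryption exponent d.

Step 1: n = 41 * 19 = 779.
Step 2: phi(n) = 40 * 18 = 720.
Step 3: Find d such that 31 * d = 1 (mod 720).
Step 4: d = 31^(-1) mod 720 = 511.
Verification: 31 * 511 = 15841 = 22 * 720 + 1.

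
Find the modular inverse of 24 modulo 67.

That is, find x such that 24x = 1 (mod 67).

Step 1: We need x such that 24 * x = 1 (mod 67).
Step 2: Using the extended Euclidean algorithm or trial:
  24 * 14 = 336 = 5 * 67 + 1.
Step 3: Since 336 mod 67 = 1, the inverse is x = 14.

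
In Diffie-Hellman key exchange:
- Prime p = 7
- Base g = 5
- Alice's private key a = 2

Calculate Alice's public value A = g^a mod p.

Step 1: A = g^a mod p = 5^2 mod 7.
  5^1 mod 7 = 5
  5^2 mod 7 = (5 * 5) mod 7 = 4
Result: A = 4.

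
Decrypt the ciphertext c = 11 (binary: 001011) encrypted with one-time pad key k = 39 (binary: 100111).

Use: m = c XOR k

Step 1: XOR ciphertext with key:
  Ciphertext: 001011
  Key:        100111
  XOR:        101100
Step 2: Plaintext = 101100 = 44 in decimal.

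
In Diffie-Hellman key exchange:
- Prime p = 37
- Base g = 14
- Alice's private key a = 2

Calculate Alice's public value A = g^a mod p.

Step 1: A = g^a mod p = 14^2 mod 37.
  14^1 mod 37 = 14
  14^2 mod 37 = (14 * 14) mod 37 = 11
Result: A = 11.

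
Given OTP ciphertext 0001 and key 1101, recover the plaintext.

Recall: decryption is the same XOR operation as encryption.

Step 1: XOR ciphertext with key:
  Ciphertext: 0001
  Key:        1101
  XOR:        1100
Step 2: Plaintext = 1100 = 12 in decimal.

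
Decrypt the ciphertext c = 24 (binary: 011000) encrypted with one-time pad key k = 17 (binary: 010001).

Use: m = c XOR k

Step 1: XOR ciphertext with key:
  Ciphertext: 011000
  Key:        010001
  XOR:        001001
Step 2: Plaintext = 001001 = 9 in decimal.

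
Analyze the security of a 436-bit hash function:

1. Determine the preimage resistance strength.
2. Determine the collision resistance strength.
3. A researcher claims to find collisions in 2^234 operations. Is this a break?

Step 1: Preimage resistance requires brute-force of 2^436 operations.
Step 2: Collision resistance (birthday bound) = 2^(436/2) = 2^218.
Step 3: The claimed attack costs 2^234 operations.
Step 4: Since 2^234 >= 2^218, the claimed attack is no faster than the generic birthday attack, so this does not break collision resistance.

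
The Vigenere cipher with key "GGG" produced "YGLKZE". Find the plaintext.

Step 1: Extend key: GGGGGG
Step 2: Decrypt each letter (c - k) mod 26:
  Y(24) - G(6) = (24-6) mod 26 = 18 = S
  G(6) - G(6) = (6-6) mod 26 = 0 = A
  L(11) - G(6) = (11-6) mod 26 = 5 = F
  K(10) - G(6) = (10-6) mod 26 = 4 = E
  Z(25) - G(6) = (25-6) mod 26 = 19 = T
  E(4) - G(6) = (4-6) mod 26 = 24 = Y
Plaintext: SAFETY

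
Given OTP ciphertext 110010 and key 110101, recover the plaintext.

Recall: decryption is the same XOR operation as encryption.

Step 1: XOR ciphertext with key:
  Ciphertext: 110010
  Key:        110101
  XOR:        000111
Step 2: Plaintext = 000111 = 7 in decimal.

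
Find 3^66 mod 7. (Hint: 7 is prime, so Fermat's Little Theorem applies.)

Step 1: Since 7 is prime, by Fermat's Little Theorem: 3^6 = 1 (mod 7).
Step 2: Reduce exponent: 66 mod 6 = 0.
Step 3: So 3^66 = 3^0 (mod 7).
Step 4: 3^0 mod 7 = 1.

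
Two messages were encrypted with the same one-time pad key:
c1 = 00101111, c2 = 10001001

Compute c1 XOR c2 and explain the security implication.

Step 1: c1 XOR c2 = (m1 XOR k) XOR (m2 XOR k).
Step 2: By XOR associativity/commutativity: = m1 XOR m2 XOR k XOR k = m1 XOR m2.
Step 3: 00101111 XOR 10001001 = 10100110 = 166.
Step 4: The key cancels out! An attacker learns m1 XOR m2 = 166, revealing the relationship between plaintexts.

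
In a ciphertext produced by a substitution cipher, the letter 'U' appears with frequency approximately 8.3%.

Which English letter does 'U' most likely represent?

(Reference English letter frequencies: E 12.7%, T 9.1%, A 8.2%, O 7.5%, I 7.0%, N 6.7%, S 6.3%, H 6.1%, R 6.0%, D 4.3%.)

Step 1: The observed frequency is 8.3%.
Step 2: Compare with English frequencies:
  E: 12.7% (difference: 4.4%)
  T: 9.1% (difference: 0.8%)
  A: 8.2% (difference: 0.1%) <-- closest
  O: 7.5% (difference: 0.8%)
  I: 7.0% (difference: 1.3%)
  N: 6.7% (difference: 1.6%)
  S: 6.3% (difference: 2.0%)
  H: 6.1% (difference: 2.2%)
  R: 6.0% (difference: 2.3%)
  D: 4.3% (difference: 4.0%)
Step 3: 'U' most likely represents 'A' (frequency 8.2%).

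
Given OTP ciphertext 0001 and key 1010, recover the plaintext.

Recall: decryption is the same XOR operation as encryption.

Step 1: XOR ciphertext with key:
  Ciphertext: 0001
  Key:        1010
  XOR:        1011
Step 2: Plaintext = 1011 = 11 in decimal.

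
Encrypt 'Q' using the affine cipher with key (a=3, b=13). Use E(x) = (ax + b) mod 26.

Step 1: Convert 'Q' to number: x = 16.
Step 2: E(16) = (3 * 16 + 13) mod 26 = 61 mod 26 = 9.
Step 3: Convert 9 back to letter: J.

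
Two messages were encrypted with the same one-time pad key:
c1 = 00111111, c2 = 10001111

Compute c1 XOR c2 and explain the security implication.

Step 1: c1 XOR c2 = (m1 XOR k) XOR (m2 XOR k).
Step 2: By XOR associativity/commutativity: = m1 XOR m2 XOR k XOR k = m1 XOR m2.
Step 3: 00111111 XOR 10001111 = 10110000 = 176.
Step 4: The key cancels out! An attacker learns m1 XOR m2 = 176, revealing the relationship between plaintexts.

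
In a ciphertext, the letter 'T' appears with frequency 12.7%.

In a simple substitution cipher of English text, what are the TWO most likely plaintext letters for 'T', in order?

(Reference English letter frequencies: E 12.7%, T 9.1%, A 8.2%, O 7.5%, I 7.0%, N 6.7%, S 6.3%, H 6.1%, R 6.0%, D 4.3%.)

Step 1: Observed frequency of 'T' is 12.7%.
Step 2: Compute distances to each reference frequency and sort:
  E (12.7%): difference = 0.0% <-- BEST
  T (9.1%): difference = 3.6% <-- RUNNER-UP
  A (8.2%): difference = 4.5%
  O (7.5%): difference = 5.2%
  I (7.0%): difference = 5.7%
Step 3: Most likely is 'E' (12.7%, diff 0.0%); second most likely is 'T' (9.1%, diff 3.6%).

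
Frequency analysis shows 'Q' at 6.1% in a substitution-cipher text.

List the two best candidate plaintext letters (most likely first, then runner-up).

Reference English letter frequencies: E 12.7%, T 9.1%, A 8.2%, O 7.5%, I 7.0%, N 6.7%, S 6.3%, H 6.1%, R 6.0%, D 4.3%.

Step 1: Observed frequency of 'Q' is 6.1%.
Step 2: Compute distances to each reference frequency and sort:
  H (6.1%): difference = 0.0% <-- BEST
  R (6.0%): difference = 0.1% <-- RUNNER-UP
  S (6.3%): difference = 0.2%
  N (6.7%): difference = 0.6%
  I (7.0%): difference = 0.9%
Step 3: Most likely is 'H' (6.1%, diff 0.0%); second most likely is 'R' (6.0%, diff 0.1%).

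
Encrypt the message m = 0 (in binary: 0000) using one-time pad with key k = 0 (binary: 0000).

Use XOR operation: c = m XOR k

Step 1: Write out the XOR operation bit by bit:
  Message: 0000
  Key:     0000
  XOR:     0000
Step 2: Convert to decimal: 0000 = 0.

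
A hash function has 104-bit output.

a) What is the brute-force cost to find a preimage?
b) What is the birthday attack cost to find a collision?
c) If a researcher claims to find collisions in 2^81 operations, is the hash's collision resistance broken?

Step 1: Preimage resistance requires brute-force of 2^104 operations.
Step 2: Collision resistance (birthday bound) = 2^(104/2) = 2^52.
Step 3: The claimed attack costs 2^81 operations.
Step 4: Since 2^81 >= 2^52, the claimed attack is no faster than the generic birthday attack, so this does not break collision resistance.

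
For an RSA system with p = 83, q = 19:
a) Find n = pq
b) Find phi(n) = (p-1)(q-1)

Step 1: n = p * q = 83 * 19 = 1577.
Step 2: phi(n) = (p-1)(q-1) = 82 * 18 = 1476.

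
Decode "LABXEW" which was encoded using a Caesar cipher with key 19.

Step 1: Reverse the shift by subtracting 19 from each letter position.
  L (position 11) -> position (11-19) mod 26 = 18 -> S
  A (position 0) -> position (0-19) mod 26 = 7 -> H
  B (position 1) -> position (1-19) mod 26 = 8 -> I
  X (position 23) -> position (23-19) mod 26 = 4 -> E
  E (position 4) -> position (4-19) mod 26 = 11 -> L
  W (position 22) -> position (22-19) mod 26 = 3 -> D
Decrypted message: SHIELD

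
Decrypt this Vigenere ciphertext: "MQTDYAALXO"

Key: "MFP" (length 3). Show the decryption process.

Step 1: Key 'MFP' has length 3. Extended key: MFPMFPMFPM
Step 2: Decrypt each position:
  M(12) - M(12) = 0 = A
  Q(16) - F(5) = 11 = L
  T(19) - P(15) = 4 = E
  D(3) - M(12) = 17 = R
  Y(24) - F(5) = 19 = T
  A(0) - P(15) = 11 = L
  A(0) - M(12) = 14 = O
  L(11) - F(5) = 6 = G
  X(23) - P(15) = 8 = I
  O(14) - M(12) = 2 = C
Plaintext: ALERTLOGIC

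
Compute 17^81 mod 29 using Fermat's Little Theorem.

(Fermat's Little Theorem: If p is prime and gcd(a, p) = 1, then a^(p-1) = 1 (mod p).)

Step 1: Since 29 is prime, by Fermat's Little Theorem: 17^28 = 1 (mod 29).
Step 2: Reduce exponent: 81 mod 28 = 25.
Step 3: So 17^81 = 17^25 (mod 29).
Step 4: 17^25 mod 29 = 17.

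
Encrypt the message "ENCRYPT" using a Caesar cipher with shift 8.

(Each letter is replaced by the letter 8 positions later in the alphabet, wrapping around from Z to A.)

Step 1: For each letter, shift forward by 8 positions (mod 26).
  E (position 4) -> position (4+8) mod 26 = 12 -> M
  N (position 13) -> position (13+8) mod 26 = 21 -> V
  C (position 2) -> position (2+8) mod 26 = 10 -> K
  R (position 17) -> position (17+8) mod 26 = 25 -> Z
  Y (position 24) -> position (24+8) mod 26 = 6 -> G
  P (position 15) -> position (15+8) mod 26 = 23 -> X
  T (position 19) -> position (19+8) mod 26 = 1 -> B
Result: MVKZGXB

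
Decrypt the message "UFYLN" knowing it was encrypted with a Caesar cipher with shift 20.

Step 1: Reverse the shift by subtracting 20 from each letter position.
  U (position 20) -> position (20-20) mod 26 = 0 -> A
  F (position 5) -> position (5-20) mod 26 = 11 -> L
  Y (position 24) -> position (24-20) mod 26 = 4 -> E
  L (position 11) -> position (11-20) mod 26 = 17 -> R
  N (position 13) -> position (13-20) mod 26 = 19 -> T
Decrypted message: ALERT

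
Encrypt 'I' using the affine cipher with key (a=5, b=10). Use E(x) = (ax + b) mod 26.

Step 1: Convert 'I' to number: x = 8.
Step 2: E(8) = (5 * 8 + 10) mod 26 = 50 mod 26 = 24.
Step 3: Convert 24 back to letter: Y.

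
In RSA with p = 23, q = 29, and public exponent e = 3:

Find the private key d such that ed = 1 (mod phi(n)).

Step 1: n = 23 * 29 = 667.
Step 2: phi(n) = 22 * 28 = 616.
Step 3: Find d such that 3 * d = 1 (mod 616).
Step 4: d = 3^(-1) mod 616 = 411.
Verification: 3 * 411 = 1233 = 2 * 616 + 1.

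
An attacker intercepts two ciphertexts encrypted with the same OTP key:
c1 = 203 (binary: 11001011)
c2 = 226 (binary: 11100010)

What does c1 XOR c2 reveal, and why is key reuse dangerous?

Step 1: c1 XOR c2 = (m1 XOR k) XOR (m2 XOR k).
Step 2: By XOR associativity/commutativity: = m1 XOR m2 XOR k XOR k = m1 XOR m2.
Step 3: 11001011 XOR 11100010 = 00101001 = 41.
Step 4: The key cancels out! An attacker learns m1 XOR m2 = 41, revealing the relationship between plaintexts.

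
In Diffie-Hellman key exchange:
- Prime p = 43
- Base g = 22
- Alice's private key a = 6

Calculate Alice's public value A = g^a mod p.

Step 1: A = g^a mod p = 22^6 mod 43.
  22^1 mod 43 = 22
  22^2 mod 43 = (22 * 22) mod 43 = 11
  22^3 mod 43 = (11 * 22) mod 43 = 27
  22^4 mod 43 = (27 * 22) mod 43 = 35
  22^5 mod 43 = (35 * 22) mod 43 = 39
  22^6 mod 43 = (39 * 22) mod 43 = 41
Result: A = 41.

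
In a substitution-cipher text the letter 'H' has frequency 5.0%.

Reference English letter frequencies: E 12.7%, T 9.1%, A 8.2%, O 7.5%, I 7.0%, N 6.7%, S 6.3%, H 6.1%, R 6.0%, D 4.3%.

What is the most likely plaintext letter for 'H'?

Step 1: The observed frequency is 5.0%.
Step 2: Compare with English frequencies:
  E: 12.7% (difference: 7.7%)
  T: 9.1% (difference: 4.1%)
  A: 8.2% (difference: 3.2%)
  O: 7.5% (difference: 2.5%)
  I: 7.0% (difference: 2.0%)
  N: 6.7% (difference: 1.7%)
  S: 6.3% (difference: 1.3%)
  H: 6.1% (difference: 1.1%)
  R: 6.0% (difference: 1.0%)
  D: 4.3% (difference: 0.7%) <-- closest
Step 3: 'H' most likely represents 'D' (frequency 4.3%).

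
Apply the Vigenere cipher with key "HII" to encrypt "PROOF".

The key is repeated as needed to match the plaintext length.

Step 1: Repeat key to match plaintext length:
  Plaintext: PROOF
  Key:       HIIHI
Step 2: Encrypt each letter:
  P(15) + H(7) = (15+7) mod 26 = 22 = W
  R(17) + I(8) = (17+8) mod 26 = 25 = Z
  O(14) + I(8) = (14+8) mod 26 = 22 = W
  O(14) + H(7) = (14+7) mod 26 = 21 = V
  F(5) + I(8) = (5+8) mod 26 = 13 = N
Ciphertext: WZWVN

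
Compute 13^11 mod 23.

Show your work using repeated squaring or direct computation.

Step 1: Compute 13^11 mod 23 step by step, reducing modulo 23 at each step.
  13^1 mod 23 = 13
  13^2 mod 23 = (13 * 13) mod 23 = 8
  13^3 mod 23 = (8 * 13) mod 23 = 12
  13^4 mod 23 = (12 * 13) mod 23 = 18
  13^5 mod 23 = (18 * 13) mod 23 = 4
  13^6 mod 23 = (4 * 13) mod 23 = 6
  13^7 mod 23 = (6 * 13) mod 23 = 9
  13^8 mod 23 = (9 * 13) mod 23 = 2
  13^9 mod 23 = (2 * 13) mod 23 = 3
  13^10 mod 23 = (3 * 13) mod 23 = 16
  13^11 mod 23 = (16 * 13) mod 23 = 1
Step 2: Result = 1.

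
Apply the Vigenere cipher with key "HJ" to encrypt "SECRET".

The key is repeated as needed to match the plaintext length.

Step 1: Repeat key to match plaintext length:
  Plaintext: SECRET
  Key:       HJHJHJ
Step 2: Encrypt each letter:
  S(18) + H(7) = (18+7) mod 26 = 25 = Z
  E(4) + J(9) = (4+9) mod 26 = 13 = N
  C(2) + H(7) = (2+7) mod 26 = 9 = J
  R(17) + J(9) = (17+9) mod 26 = 0 = A
  E(4) + H(7) = (4+7) mod 26 = 11 = L
  T(19) + J(9) = (19+9) mod 26 = 2 = C
Ciphertext: ZNJALC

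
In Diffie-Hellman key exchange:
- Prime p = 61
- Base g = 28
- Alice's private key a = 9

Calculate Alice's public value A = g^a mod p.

Step 1: A = g^a mod p = 28^9 mod 61.
  28^1 mod 61 = 28
  28^2 mod 61 = (28 * 28) mod 61 = 52
  28^3 mod 61 = (52 * 28) mod 61 = 53
  28^4 mod 61 = (53 * 28) mod 61 = 20
  28^5 mod 61 = (20 * 28) mod 61 = 11
  28^6 mod 61 = (11 * 28) mod 61 = 3
  28^7 mod 61 = (3 * 28) mod 61 = 23
  28^8 mod 61 = (23 * 28) mod 61 = 34
  28^9 mod 61 = (34 * 28) mod 61 = 37
Result: A = 37.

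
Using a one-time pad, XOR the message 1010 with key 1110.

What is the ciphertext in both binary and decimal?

Step 1: Write out the XOR operation bit by bit:
  Message: 1010
  Key:     1110
  XOR:     0100
Step 2: Convert to decimal: 0100 = 4.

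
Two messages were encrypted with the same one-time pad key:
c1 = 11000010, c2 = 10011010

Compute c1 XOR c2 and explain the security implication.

Step 1: c1 XOR c2 = (m1 XOR k) XOR (m2 XOR k).
Step 2: By XOR associativity/commutativity: = m1 XOR m2 XOR k XOR k = m1 XOR m2.
Step 3: 11000010 XOR 10011010 = 01011000 = 88.
Step 4: The key cancels out! An attacker learns m1 XOR m2 = 88, revealing the relationship between plaintexts.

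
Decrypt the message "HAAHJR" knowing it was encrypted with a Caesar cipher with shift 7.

Step 1: Reverse the shift by subtracting 7 from each letter position.
  H (position 7) -> position (7-7) mod 26 = 0 -> A
  A (position 0) -> position (0-7) mod 26 = 19 -> T
  A (position 0) -> position (0-7) mod 26 = 19 -> T
  H (position 7) -> position (7-7) mod 26 = 0 -> A
  J (position 9) -> position (9-7) mod 26 = 2 -> C
  R (position 17) -> position (17-7) mod 26 = 10 -> K
Decrypted message: ATTACK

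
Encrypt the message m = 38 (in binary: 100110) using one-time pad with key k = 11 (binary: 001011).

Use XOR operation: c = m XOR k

Step 1: Write out the XOR operation bit by bit:
  Message: 100110
  Key:     001011
  XOR:     101101
Step 2: Convert to decimal: 101101 = 45.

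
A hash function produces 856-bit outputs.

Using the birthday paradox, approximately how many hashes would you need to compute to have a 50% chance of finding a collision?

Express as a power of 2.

Step 1: The birthday paradox gives collision probability ~50% after sqrt(2^n) = 2^(n/2) hashes.
Step 2: For 856-bit output: 2^(856/2) = 2^428.
Step 3: Approximately 2^428 hash computations needed.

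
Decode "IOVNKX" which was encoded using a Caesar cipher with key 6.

Step 1: Reverse the shift by subtracting 6 from each letter position.
  I (position 8) -> position (8-6) mod 26 = 2 -> C
  O (position 14) -> position (14-6) mod 26 = 8 -> I
  V (position 21) -> position (21-6) mod 26 = 15 -> P
  N (position 13) -> position (13-6) mod 26 = 7 -> H
  K (position 10) -> position (10-6) mod 26 = 4 -> E
  X (position 23) -> position (23-6) mod 26 = 17 -> R
Decrypted message: CIPHER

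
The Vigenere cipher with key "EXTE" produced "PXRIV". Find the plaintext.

Step 1: Extend key: EXTEE
Step 2: Decrypt each letter (c - k) mod 26:
  P(15) - E(4) = (15-4) mod 26 = 11 = L
  X(23) - X(23) = (23-23) mod 26 = 0 = A
  R(17) - T(19) = (17-19) mod 26 = 24 = Y
  I(8) - E(4) = (8-4) mod 26 = 4 = E
  V(21) - E(4) = (21-4) mod 26 = 17 = R
Plaintext: LAYER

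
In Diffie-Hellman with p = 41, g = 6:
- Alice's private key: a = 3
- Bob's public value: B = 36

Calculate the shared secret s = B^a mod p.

Step 1: s = B^a mod p = 36^3 mod 41.
  36^1 mod 41 = 36
  36^2 mod 41 = (36 * 36) mod 41 = 25
  36^3 mod 41 = (25 * 36) mod 41 = 39
Result: shared secret = 39.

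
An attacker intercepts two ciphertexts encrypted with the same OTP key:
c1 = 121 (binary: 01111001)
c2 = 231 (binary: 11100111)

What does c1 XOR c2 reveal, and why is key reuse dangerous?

Step 1: c1 XOR c2 = (m1 XOR k) XOR (m2 XOR k).
Step 2: By XOR associativity/commutativity: = m1 XOR m2 XOR k XOR k = m1 XOR m2.
Step 3: 01111001 XOR 11100111 = 10011110 = 158.
Step 4: The key cancels out! An attacker learns m1 XOR m2 = 158, revealing the relationship between plaintexts.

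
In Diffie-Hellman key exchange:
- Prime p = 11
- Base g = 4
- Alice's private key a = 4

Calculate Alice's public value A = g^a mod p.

Step 1: A = g^a mod p = 4^4 mod 11.
  4^1 mod 11 = 4
  4^2 mod 11 = (4 * 4) mod 11 = 5
  4^3 mod 11 = (5 * 4) mod 11 = 9
  4^4 mod 11 = (9 * 4) mod 11 = 3
Result: A = 3.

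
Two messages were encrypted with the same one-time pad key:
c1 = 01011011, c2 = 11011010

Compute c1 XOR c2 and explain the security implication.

Step 1: c1 XOR c2 = (m1 XOR k) XOR (m2 XOR k).
Step 2: By XOR associativity/commutativity: = m1 XOR m2 XOR k XOR k = m1 XOR m2.
Step 3: 01011011 XOR 11011010 = 10000001 = 129.
Step 4: The key cancels out! An attacker learns m1 XOR m2 = 129, revealing the relationship between plaintexts.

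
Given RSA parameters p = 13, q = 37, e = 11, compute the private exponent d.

Step 1: n = 13 * 37 = 481.
Step 2: phi(n) = 12 * 36 = 432.
Step 3: Find d such that 11 * d = 1 (mod 432).
Step 4: d = 11^(-1) mod 432 = 275.
Verification: 11 * 275 = 3025 = 7 * 432 + 1.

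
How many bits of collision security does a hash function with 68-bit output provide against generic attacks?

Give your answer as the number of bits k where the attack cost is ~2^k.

Step 1: The hash has a 68-bit output.
Step 2: Collision resistance means it should be infeasible to find any x != y with h(x) = h(y).
By the birthday bound, a generic collision search succeeds after about sqrt(2^68) = 2^(68/2) = 2^34 evaluations.
Step 3: Security level = 34 bits.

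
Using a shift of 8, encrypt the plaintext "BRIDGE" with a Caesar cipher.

Step 1: For each letter, shift forward by 8 positions (mod 26).
  B (position 1) -> position (1+8) mod 26 = 9 -> J
  R (position 17) -> position (17+8) mod 26 = 25 -> Z
  I (position 8) -> position (8+8) mod 26 = 16 -> Q
  D (position 3) -> position (3+8) mod 26 = 11 -> L
  G (position 6) -> position (6+8) mod 26 = 14 -> O
  E (position 4) -> position (4+8) mod 26 = 12 -> M
Result: JZQLOM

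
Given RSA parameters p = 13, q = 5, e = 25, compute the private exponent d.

Step 1: n = 13 * 5 = 65.
Step 2: phi(n) = 12 * 4 = 48.
Step 3: Find d such that 25 * d = 1 (mod 48).
Step 4: d = 25^(-1) mod 48 = 25.
Verification: 25 * 25 = 625 = 13 * 48 + 1.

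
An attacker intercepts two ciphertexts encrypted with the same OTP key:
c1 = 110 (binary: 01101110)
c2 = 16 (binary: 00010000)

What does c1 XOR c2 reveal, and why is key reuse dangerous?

Step 1: c1 XOR c2 = (m1 XOR k) XOR (m2 XOR k).
Step 2: By XOR associativity/commutativity: = m1 XOR m2 XOR k XOR k = m1 XOR m2.
Step 3: 01101110 XOR 00010000 = 01111110 = 126.
Step 4: The key cancels out! An attacker learns m1 XOR m2 = 126, revealing the relationship between plaintexts.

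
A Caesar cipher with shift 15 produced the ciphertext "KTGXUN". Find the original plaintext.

Step 1: Reverse the shift by subtracting 15 from each letter position.
  K (position 10) -> position (10-15) mod 26 = 21 -> V
  T (position 19) -> position (19-15) mod 26 = 4 -> E
  G (position 6) -> position (6-15) mod 26 = 17 -> R
  X (position 23) -> position (23-15) mod 26 = 8 -> I
  U (position 20) -> position (20-15) mod 26 = 5 -> F
  N (position 13) -> position (13-15) mod 26 = 24 -> Y
Decrypted message: VERIFY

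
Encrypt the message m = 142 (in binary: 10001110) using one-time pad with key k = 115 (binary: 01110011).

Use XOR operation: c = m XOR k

Step 1: Write out the XOR operation bit by bit:
  Message: 10001110
  Key:     01110011
  XOR:     11111101
Step 2: Convert to decimal: 11111101 = 253.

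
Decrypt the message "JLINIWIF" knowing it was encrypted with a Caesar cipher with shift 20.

Step 1: Reverse the shift by subtracting 20 from each letter position.
  J (position 9) -> position (9-20) mod 26 = 15 -> P
  L (position 11) -> position (11-20) mod 26 = 17 -> R
  I (position 8) -> position (8-20) mod 26 = 14 -> O
  N (position 13) -> position (13-20) mod 26 = 19 -> T
  I (position 8) -> position (8-20) mod 26 = 14 -> O
  W (position 22) -> position (22-20) mod 26 = 2 -> C
  I (position 8) -> position (8-20) mod 26 = 14 -> O
  F (position 5) -> position (5-20) mod 26 = 11 -> L
Decrypted message: PROTOCOL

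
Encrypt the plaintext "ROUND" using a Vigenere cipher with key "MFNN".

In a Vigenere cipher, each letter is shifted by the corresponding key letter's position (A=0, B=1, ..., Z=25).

Step 1: Repeat key to match plaintext length:
  Plaintext: ROUND
  Key:       MFNNM
Step 2: Encrypt each letter:
  R(17) + M(12) = (17+12) mod 26 = 3 = D
  O(14) + F(5) = (14+5) mod 26 = 19 = T
  U(20) + N(13) = (20+13) mod 26 = 7 = H
  N(13) + N(13) = (13+13) mod 26 = 0 = A
  D(3) + M(12) = (3+12) mod 26 = 15 = P
Ciphertext: DTHAP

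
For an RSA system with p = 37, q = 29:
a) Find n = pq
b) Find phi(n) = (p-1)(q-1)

Step 1: n = p * q = 37 * 29 = 1073.
Step 2: phi(n) = (p-1)(q-1) = 36 * 28 = 1008.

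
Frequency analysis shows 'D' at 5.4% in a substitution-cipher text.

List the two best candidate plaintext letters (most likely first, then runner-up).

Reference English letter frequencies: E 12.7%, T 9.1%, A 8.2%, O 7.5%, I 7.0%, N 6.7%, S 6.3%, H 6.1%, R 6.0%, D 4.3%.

Step 1: Observed frequency of 'D' is 5.4%.
Step 2: Compute distances to each reference frequency and sort:
  R (6.0%): difference = 0.6% <-- BEST
  H (6.1%): difference = 0.7% <-- RUNNER-UP
  S (6.3%): difference = 0.9%
  D (4.3%): difference = 1.1%
  N (6.7%): difference = 1.3%
Step 3: Most likely is 'R' (6.0%, diff 0.6%); second most likely is 'H' (6.1%, diff 0.7%).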